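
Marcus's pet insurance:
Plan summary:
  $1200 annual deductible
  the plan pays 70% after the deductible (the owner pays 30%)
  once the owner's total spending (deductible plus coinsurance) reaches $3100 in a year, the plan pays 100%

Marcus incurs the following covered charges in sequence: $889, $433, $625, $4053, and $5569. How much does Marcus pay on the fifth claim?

$460

Claim 1 — $889: all of it applies to the deductible. Owner owes $889 (running OOP $889).
Claim 2 — $433: deductible takes $311, $122 remains; owner's 30% is $36.60. Cost to owner: $347.60. OOP to date $1236.60.
Claim 3 — $625: deductible met; 30% of $625 = $187.50. Owner pays $187.50; OOP now $1424.10.
Claim 4 — $4053: 30% coinsurance on $4053 = $1215.90. Owner owes $1215.90 (running OOP $2640).
Claim 5 — $5569: deductible met; 30% of $5569 = $1670.70. OOP would hit $4310.70 > $3100, so the cap limits the owner to $3100 − $2640 = $460.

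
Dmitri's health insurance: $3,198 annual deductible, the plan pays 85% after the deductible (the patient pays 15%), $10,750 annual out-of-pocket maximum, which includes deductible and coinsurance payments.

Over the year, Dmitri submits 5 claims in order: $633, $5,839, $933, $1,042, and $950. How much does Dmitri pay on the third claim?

#1 ($633): entire amount goes to the deductible. Patient pays $633; OOP now $633.
#2 ($5,839): $2,565 finishes the deductible; $3,274 goes to coinsurance; 15% of $3,274 = $491.10. Patient pays $3,056.10; OOP now $3,689.10.
#3 ($933): 15% coinsurance on $933 = $139.95. Patient owes $139.95 (running OOP $3,829.05).

$139.95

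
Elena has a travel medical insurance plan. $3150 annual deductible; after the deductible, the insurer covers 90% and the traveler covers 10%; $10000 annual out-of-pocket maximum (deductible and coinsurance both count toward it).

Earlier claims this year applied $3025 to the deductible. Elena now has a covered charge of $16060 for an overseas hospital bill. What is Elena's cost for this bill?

Remaining deductible: $3150 − $3025 = $125.
That leaves $16060 − $125 = $15935 for coinsurance.
Coinsurance: $15935 × 10% = $1593.50.
Traveler responsibility before any cap: $125 + $1593.50 = $1718.50.
Year-to-date out-of-pocket becomes $3025 + $1718.50 = $4743.50, still under the $10000 maximum, so no cap applies.

$1718.50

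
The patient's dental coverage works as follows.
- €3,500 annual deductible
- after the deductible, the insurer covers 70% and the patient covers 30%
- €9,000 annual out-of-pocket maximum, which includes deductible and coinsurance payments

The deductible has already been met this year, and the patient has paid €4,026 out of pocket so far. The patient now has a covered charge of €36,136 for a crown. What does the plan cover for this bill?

The deductible is already satisfied, so the full bill goes to coinsurance.
Patient's 30% share of €36,136 is €10,840.80.
Adding €10,840.80 to the €4,026 already spent would give €14,866.80, which exceeds the €9,000 cap; the patient pays just €9,000 − €4,026 = €4,974.
Insurer pays the balance: €36,136 − €4,974 = €31,162.

€31,162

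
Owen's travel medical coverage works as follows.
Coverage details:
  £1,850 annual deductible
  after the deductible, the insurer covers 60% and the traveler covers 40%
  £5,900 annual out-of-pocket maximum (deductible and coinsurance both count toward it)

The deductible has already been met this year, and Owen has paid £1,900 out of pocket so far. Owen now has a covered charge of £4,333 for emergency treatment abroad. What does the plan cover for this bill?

£2,599.80

With the deductible met, the entire £4,333 is subject to coinsurance.
Coinsurance: £4,333 × 40% = £1,733.20.
Cumulative spending £1,900 + £1,733.20 = £3,633.20 stays under the £5,900 maximum.
Insurer pays the balance: £4,333 − £1,733.20 = £2,599.80.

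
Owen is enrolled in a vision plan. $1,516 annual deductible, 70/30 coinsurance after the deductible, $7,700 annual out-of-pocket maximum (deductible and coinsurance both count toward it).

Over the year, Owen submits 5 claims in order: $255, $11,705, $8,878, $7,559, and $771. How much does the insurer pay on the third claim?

$6,214.60

#1 ($255): fully absorbed by the deductible. Member owes $255 (running OOP $255). Insurer: $255 − $255 = $0.
#2 ($11,705): $1,261 to deductible, leaving $10,444; 30% of $10,444 = $3,133.20. Member pays $4,394.20; OOP now $4,649.20. Plan pays $11,705 − $4,394.20 = $7,310.80.
#3 ($8,878): deductible already satisfied, so member's share is 30% × $8,878 = $2,663.40. Member owes $2,663.40 (running OOP $7,312.60). Insurer: $8,878 − $2,663.40 = $6,214.60.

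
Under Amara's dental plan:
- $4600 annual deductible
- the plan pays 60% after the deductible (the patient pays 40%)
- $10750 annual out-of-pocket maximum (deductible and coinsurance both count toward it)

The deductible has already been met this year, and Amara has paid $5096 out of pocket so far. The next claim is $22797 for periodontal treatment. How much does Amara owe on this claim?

$5654

The deductible is already satisfied, so the full bill goes to coinsurance.
40% of $22797 = $9118.80 falls to the patient.
Adding $9118.80 to the $5096 already spent would give $14214.80, which exceeds the $10750 cap; the patient pays just $10750 − $5096 = $5654.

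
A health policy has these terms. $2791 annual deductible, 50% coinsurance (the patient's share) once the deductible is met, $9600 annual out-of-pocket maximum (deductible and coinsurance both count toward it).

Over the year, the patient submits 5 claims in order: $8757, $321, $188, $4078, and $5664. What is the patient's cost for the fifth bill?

$1532.50

Claim 1 — $8757: deductible takes $2791, $5966 remains; patient's 50% is $2983. Patient owes $5774 (running OOP $5774).
Claim 2 — $321: deductible already satisfied, so patient's share is 50% × $321 = $160.50. Patient owes $160.50 (running OOP $5934.50).
Claim 3 — $188: 50% coinsurance on $188 = $94. Patient owes $94 (running OOP $6028.50).
Claim 4 — $4078: 50% coinsurance on $4078 = $2039. Cost to patient: $2039. OOP to date $8067.50.
Claim 5 — $5664: deductible already satisfied, so patient's share is 50% × $5664 = $2832. OOP would hit $10899.50 > $9600, so the cap limits the patient to $9600 − $8067.50 = $1532.50.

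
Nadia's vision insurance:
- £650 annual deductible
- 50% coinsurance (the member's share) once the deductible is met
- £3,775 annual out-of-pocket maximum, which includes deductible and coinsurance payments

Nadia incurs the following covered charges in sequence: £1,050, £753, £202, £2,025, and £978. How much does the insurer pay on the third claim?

£101

Claim 1 — £1,050: deductible takes £650, £400 remains; member's 50% is £200. Member owes £850 (running OOP £850). Plan pays £1,050 − £850 = £200.
Claim 2 — £753: deductible met; 50% of £753 = £376.50. Member owes £376.50 (running OOP £1,226.50). Plan pays £753 − £376.50 = £376.50.
Claim 3 — £202: 50% coinsurance on £202 = £101. Member owes £101 (running OOP £1,327.50). Insurer: £202 − £101 = £101.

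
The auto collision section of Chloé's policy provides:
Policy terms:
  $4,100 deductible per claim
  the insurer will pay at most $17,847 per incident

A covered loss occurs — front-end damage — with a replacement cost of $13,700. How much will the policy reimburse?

After the deductible, $13,700 − $4,100 = $9,600 remains.
$9,600 is within the $17,847 limit, so the insurer pays $9,600.

$9,600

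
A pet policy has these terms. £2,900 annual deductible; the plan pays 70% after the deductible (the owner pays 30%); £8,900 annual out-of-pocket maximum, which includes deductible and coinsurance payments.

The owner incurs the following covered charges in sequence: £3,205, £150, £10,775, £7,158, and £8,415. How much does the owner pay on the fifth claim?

Bill 1, £3,205: deductible takes £2,900, £305 remains; owner's 30% is £91.50. Owner pays £2,991.50; OOP now £2,991.50.
Bill 2, £150: 30% coinsurance on £150 = £45. Owner pays £45; OOP now £3,036.50.
Bill 3, £10,775: deductible already satisfied, so owner's share is 30% × £10,775 = £3,232.50. Owner pays £3,232.50; OOP now £6,269.
Bill 4, £7,158: deductible already satisfied, so owner's share is 30% × £7,158 = £2,147.40. Cost to owner: £2,147.40. OOP to date £8,416.40.
Bill 5, £8,415: 30% coinsurance on £8,415 = £2,524.50. Adding that to £8,416.40 gives £10,940.90, past the £8,900 cap; owner pays only £8,900 − £8,416.40 = £483.60.

£483.60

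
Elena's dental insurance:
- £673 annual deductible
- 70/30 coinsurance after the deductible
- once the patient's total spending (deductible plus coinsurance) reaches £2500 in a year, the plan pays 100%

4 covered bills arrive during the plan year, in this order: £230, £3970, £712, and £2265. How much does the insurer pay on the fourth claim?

£1709.70

Bill 1, £230: entire amount goes to the deductible. Patient pays £230; OOP now £230. Insurer: £230 − £230 = £0.
Bill 2, £3970: £443 finishes the deductible; £3527 goes to coinsurance; coinsurance £3527 × 30% = £1058.10. Patient pays £1501.10; OOP now £1731.10. Insurer: £3970 − £1501.10 = £2468.90.
Bill 3, £712: 30% coinsurance on £712 = £213.60. Cost to patient: £213.60. OOP to date £1944.70. Plan pays £712 − £213.60 = £498.40.
Bill 4, £2265: 30% coinsurance on £2265 = £679.50. Adding that to £1944.70 gives £2624.20, past the £2500 cap; patient pays only £2500 − £1944.70 = £555.30. Insurer: £2265 − £555.30 = £1709.70.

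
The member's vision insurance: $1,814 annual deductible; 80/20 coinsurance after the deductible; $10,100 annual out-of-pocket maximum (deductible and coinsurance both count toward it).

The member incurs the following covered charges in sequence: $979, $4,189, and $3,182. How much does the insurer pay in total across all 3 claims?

Bill 1, $979: entire amount goes to the deductible. Member owes $979 (running OOP $979). Plan pays $979 − $979 = $0.
Bill 2, $4,189: $835 finishes the deductible; $3,354 goes to coinsurance; coinsurance $3,354 × 20% = $670.80. Member owes $1,505.80 (running OOP $2,484.80). Plan pays $4,189 − $1,505.80 = $2,683.20.
Bill 3, $3,182: deductible already satisfied, so member's share is 20% × $3,182 = $636.40. Cost to member: $636.40. OOP to date $3,121.20. Insurer: $3,182 − $636.40 = $2,545.60.
Insurer total = bills − member's total = $8,350 − $3,121.20 = $5,228.80.

$5,228.80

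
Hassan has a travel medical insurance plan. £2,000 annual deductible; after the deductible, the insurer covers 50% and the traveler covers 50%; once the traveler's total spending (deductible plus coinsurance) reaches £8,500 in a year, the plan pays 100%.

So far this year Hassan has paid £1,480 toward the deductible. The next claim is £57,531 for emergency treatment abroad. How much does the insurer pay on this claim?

£1,480 of the £2,000 deductible is already met, leaving £520.
That leaves £57,531 − £520 = £57,011 for coinsurance.
Coinsurance: £57,011 × 50% = £28,505.50.
So the traveler owes £520 + £28,505.50 = £29,025.50 before any cap.
Adding £29,025.50 to the £1,480 already spent would give £30,505.50, which exceeds the £8,500 cap; the traveler pays just £8,500 − £1,480 = £7,020.
Insurer pays the balance: £57,531 − £7,020 = £50,511.

£50,511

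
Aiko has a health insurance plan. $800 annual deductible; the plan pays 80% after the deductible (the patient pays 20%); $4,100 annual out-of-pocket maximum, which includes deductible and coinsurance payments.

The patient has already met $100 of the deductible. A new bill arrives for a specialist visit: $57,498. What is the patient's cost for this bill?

$4,000

Remaining deductible: $800 − $100 = $700.
After the $700 deductible portion, $57,498 − $700 = $56,798 is subject to coinsurance.
Patient's 20% share of $56,798 is $11,359.60.
That puts the patient's cost at $700 + $11,359.60 = $12,059.60 before any cap.
Adding $12,059.60 to the $100 already spent would give $12,159.60, which exceeds the $4,100 cap; the patient pays just $4,100 − $100 = $4,000.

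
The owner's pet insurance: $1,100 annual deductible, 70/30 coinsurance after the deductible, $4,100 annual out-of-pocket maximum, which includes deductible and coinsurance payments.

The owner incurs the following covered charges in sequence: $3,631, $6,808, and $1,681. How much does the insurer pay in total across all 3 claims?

$8,020

Bill 1, $3,631: deductible takes $1,100, $2,531 remains; coinsurance $2,531 × 30% = $759.30. Cost to owner: $1,859.30. OOP to date $1,859.30. Insurer: $3,631 − $1,859.30 = $1,771.70.
Bill 2, $6,808: deductible met; 30% of $6,808 = $2,042.40. Owner owes $2,042.40 (running OOP $3,901.70). Plan pays $6,808 − $2,042.40 = $4,765.60.
Bill 3, $1,681: deductible met; 30% of $1,681 = $504.30. That would push OOP to $4,406, over the $4,100 cap, so owner pays $4,100 − $3,901.70 = $198.30. Insurer: $1,681 − $198.30 = $1,482.70.
Insurer total = bills − owner's total = $12,120 − $4,100 = $8,020.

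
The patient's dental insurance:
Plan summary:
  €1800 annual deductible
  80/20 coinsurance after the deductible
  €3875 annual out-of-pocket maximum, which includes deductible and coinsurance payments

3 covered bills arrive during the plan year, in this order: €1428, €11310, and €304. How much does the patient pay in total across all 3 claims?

Claim 1 — €1428: all of it applies to the deductible. Cost to patient: €1428. OOP to date €1428.
Claim 2 — €11310: €372 finishes the deductible; €10938 goes to coinsurance; patient's 20% is €2187.60. Deductible plus coinsurance: €372 + €2187.60 = €2559.60. Adding that to €1428 gives €3987.60, past the €3875 cap; patient pays only €3875 − €1428 = €2447.
Claim 3 — €304: deductible already satisfied, so patient's share is 20% × €304 = €60.80. OOP would hit €3935.80 > €3875, so the cap limits the patient to €3875 − €3875 = €0.
Summing the patient's payments: €1428 + €2447 + €0 = €3875.

€3875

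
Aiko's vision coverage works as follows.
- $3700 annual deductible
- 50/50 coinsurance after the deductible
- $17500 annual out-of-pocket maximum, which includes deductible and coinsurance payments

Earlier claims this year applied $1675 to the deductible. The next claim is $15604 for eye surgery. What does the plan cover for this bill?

Remaining deductible: $3700 − $1675 = $2025.
That leaves $15604 − $2025 = $13579 for coinsurance.
Member's 50% share of $13579 is $6789.50.
So the member owes $2025 + $6789.50 = $8814.50 before any cap.
Total out-of-pocket so far would be $1675 + $8814.50 = $10489.50, below the $17500 cap — no reduction.
The plan picks up $15604 − $8814.50 = $6789.50.

$6789.50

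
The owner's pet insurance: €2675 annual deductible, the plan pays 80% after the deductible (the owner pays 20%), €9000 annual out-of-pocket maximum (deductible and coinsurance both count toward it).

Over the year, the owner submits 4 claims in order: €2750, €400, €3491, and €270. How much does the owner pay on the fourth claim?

€54

Claim 1 (€2750): €2675 finishes the deductible; €75 goes to coinsurance; owner's 20% is €15. Owner pays €2690; OOP now €2690.
Claim 2 (€400): deductible already satisfied, so owner's share is 20% × €400 = €80. Owner pays €80; OOP now €2770.
Claim 3 (€3491): 20% coinsurance on €3491 = €698.20. Cost to owner: €698.20. OOP to date €3468.20.
Claim 4 (€270): deductible already satisfied, so owner's share is 20% × €270 = €54. Owner owes €54 (running OOP €3522.20).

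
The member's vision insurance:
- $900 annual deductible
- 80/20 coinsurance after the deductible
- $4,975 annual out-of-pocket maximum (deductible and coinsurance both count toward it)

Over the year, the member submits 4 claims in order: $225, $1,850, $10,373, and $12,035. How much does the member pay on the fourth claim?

Claim 1 — $225: entire amount goes to the deductible. Cost to member: $225. OOP to date $225.
Claim 2 — $1,850: $675 to deductible, leaving $1,175; member's 20% is $235. Member owes $910 (running OOP $1,135).
Claim 3 — $10,373: 20% coinsurance on $10,373 = $2,074.60. Member pays $2,074.60; OOP now $3,209.60.
Claim 4 — $12,035: 20% coinsurance on $12,035 = $2,407. Adding that to $3,209.60 gives $5,616.60, past the $4,975 cap; member pays only $4,975 − $3,209.60 = $1,765.40.

$1,765.40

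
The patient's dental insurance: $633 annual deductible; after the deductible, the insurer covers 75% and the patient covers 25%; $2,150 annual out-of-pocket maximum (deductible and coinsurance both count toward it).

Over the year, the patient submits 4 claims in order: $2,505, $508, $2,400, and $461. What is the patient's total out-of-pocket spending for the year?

$1,943.25

#1 ($2,505): $633 to deductible, leaving $1,872; 25% of $1,872 = $468. Patient owes $1,101 (running OOP $1,101).
#2 ($508): deductible already satisfied, so patient's share is 25% × $508 = $127. Cost to patient: $127. OOP to date $1,228.
#3 ($2,400): 25% coinsurance on $2,400 = $600. Patient owes $600 (running OOP $1,828).
#4 ($461): 25% coinsurance on $461 = $115.25. Patient pays $115.25; OOP now $1,943.25.
Total paid by the patient: $1,101 + $127 + $600 + $115.25 = $1,943.25.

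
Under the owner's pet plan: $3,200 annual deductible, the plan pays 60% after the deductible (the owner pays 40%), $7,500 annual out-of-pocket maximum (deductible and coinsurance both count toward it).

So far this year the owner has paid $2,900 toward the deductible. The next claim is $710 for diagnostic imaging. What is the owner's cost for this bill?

$2,900 of the $3,200 deductible is already met, leaving $300.
The remaining $410 (= $710 − $300) moves to coinsurance.
Coinsurance: $410 × 40% = $164.
So the owner owes $300 + $164 = $464 before any cap.
Year-to-date out-of-pocket becomes $2,900 + $464 = $3,364, still under the $7,500 maximum, so no cap applies.

$464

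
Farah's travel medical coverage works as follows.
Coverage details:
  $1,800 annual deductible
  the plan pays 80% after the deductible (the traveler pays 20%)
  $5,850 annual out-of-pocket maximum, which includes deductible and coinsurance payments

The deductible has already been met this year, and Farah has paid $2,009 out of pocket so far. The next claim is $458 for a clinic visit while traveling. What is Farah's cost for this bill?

$91.60

With the deductible met, the entire $458 is subject to coinsurance.
Coinsurance: $458 × 20% = $91.60.
Cumulative spending $2,009 + $91.60 = $2,100.60 stays under the $5,850 maximum.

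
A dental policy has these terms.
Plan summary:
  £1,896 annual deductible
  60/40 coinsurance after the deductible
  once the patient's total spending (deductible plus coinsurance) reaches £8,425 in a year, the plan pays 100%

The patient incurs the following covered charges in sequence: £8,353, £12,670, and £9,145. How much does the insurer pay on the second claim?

Bill 1, £8,353: £1,896 finishes the deductible; £6,457 goes to coinsurance; coinsurance £6,457 × 40% = £2,582.80. Cost to patient: £4,478.80. OOP to date £4,478.80. Plan pays £8,353 − £4,478.80 = £3,874.20.
Bill 2, £12,670: 40% coinsurance on £12,670 = £5,068. OOP would hit £9,546.80 > £8,425, so the cap limits the patient to £8,425 − £4,478.80 = £3,946.20. Plan pays £12,670 − £3,946.20 = £8,723.80.

£8,723.80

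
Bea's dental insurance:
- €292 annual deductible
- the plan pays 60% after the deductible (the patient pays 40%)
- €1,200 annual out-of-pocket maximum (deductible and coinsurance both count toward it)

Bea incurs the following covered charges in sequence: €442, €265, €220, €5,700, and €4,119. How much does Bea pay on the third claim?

#1 (€442): deductible takes €292, €150 remains; coinsurance €150 × 40% = €60. Patient pays €352; OOP now €352.
#2 (€265): deductible already satisfied, so patient's share is 40% × €265 = €106. Patient owes €106 (running OOP €458).
#3 (€220): deductible already satisfied, so patient's share is 40% × €220 = €88. Patient pays €88; OOP now €546.

€88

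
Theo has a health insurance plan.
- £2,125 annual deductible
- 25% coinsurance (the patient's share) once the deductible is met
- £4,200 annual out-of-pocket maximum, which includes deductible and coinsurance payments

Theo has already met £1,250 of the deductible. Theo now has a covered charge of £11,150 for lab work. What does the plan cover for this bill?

Deductible still to meet: £2,125 − £1,250 = £875.
The remaining £10,275 (= £11,150 − £875) moves to coinsurance.
Patient's 25% share of £10,275 is £2,568.75.
That puts the patient's cost at £875 + £2,568.75 = £3,443.75 before any cap.
That would bring total out-of-pocket to £4,693.75, past the £4,200 cap. The patient is capped at £4,200 − £1,250 = £2,950 on this claim.
Insurer pays the balance: £11,150 − £2,950 = £8,200.

£8,200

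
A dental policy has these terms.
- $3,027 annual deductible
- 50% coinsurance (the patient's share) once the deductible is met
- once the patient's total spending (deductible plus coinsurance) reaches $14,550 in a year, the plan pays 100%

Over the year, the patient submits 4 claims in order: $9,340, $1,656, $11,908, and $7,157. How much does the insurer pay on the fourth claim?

Bill 1, $9,340: $3,027 finishes the deductible; $6,313 goes to coinsurance; 50% of $6,313 = $3,156.50. Cost to patient: $6,183.50. OOP to date $6,183.50. Insurer: $9,340 − $6,183.50 = $3,156.50.
Bill 2, $1,656: deductible already satisfied, so patient's share is 50% × $1,656 = $828. Cost to patient: $828. OOP to date $7,011.50. Plan pays $1,656 − $828 = $828.
Bill 3, $11,908: 50% coinsurance on $11,908 = $5,954. Cost to patient: $5,954. OOP to date $12,965.50. Plan pays $11,908 − $5,954 = $5,954.
Bill 4, $7,157: 50% coinsurance on $7,157 = $3,578.50. That would push OOP to $16,544, over the $14,550 cap, so patient pays $14,550 − $12,965.50 = $1,584.50. Plan pays $7,157 − $1,584.50 = $5,572.50.

$5,572.50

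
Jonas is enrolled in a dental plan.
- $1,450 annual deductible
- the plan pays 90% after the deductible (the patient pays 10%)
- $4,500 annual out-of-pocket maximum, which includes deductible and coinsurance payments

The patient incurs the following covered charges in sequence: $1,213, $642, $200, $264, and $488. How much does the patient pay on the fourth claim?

Claim 1 — $1,213: all of it applies to the deductible. Cost to patient: $1,213. OOP to date $1,213.
Claim 2 — $642: $237 finishes the deductible; $405 goes to coinsurance; patient's 10% is $40.50. Patient owes $277.50 (running OOP $1,490.50).
Claim 3 — $200: 10% coinsurance on $200 = $20. Patient owes $20 (running OOP $1,510.50).
Claim 4 — $264: 10% coinsurance on $264 = $26.40. Patient owes $26.40 (running OOP $1,536.90).

$26.40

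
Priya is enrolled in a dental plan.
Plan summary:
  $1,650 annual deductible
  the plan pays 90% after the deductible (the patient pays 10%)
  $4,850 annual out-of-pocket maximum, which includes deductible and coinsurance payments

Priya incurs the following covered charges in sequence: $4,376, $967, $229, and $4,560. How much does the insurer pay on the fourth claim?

$4,104

Claim 1 ($4,376): $1,650 finishes the deductible; $2,726 goes to coinsurance; 10% of $2,726 = $272.60. Patient pays $1,922.60; OOP now $1,922.60. Plan pays $4,376 − $1,922.60 = $2,453.40.
Claim 2 ($967): deductible already satisfied, so patient's share is 10% × $967 = $96.70. Patient owes $96.70 (running OOP $2,019.30). Insurer: $967 − $96.70 = $870.30.
Claim 3 ($229): deductible already satisfied, so patient's share is 10% × $229 = $22.90. Patient owes $22.90 (running OOP $2,042.20). Insurer: $229 − $22.90 = $206.10.
Claim 4 ($4,560): deductible met; 10% of $4,560 = $456. Patient pays $456; OOP now $2,498.20. Plan pays $4,560 − $456 = $4,104.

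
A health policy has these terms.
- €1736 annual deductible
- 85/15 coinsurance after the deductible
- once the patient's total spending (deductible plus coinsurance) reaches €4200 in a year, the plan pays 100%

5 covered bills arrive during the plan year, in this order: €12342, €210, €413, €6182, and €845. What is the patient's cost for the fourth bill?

€779.65

#1 (€12342): €1736 to deductible, leaving €10606; coinsurance €10606 × 15% = €1590.90. Cost to patient: €3326.90. OOP to date €3326.90.
#2 (€210): deductible met; 15% of €210 = €31.50. Cost to patient: €31.50. OOP to date €3358.40.
#3 (€413): deductible already satisfied, so patient's share is 15% × €413 = €61.95. Patient owes €61.95 (running OOP €3420.35).
#4 (€6182): deductible met; 15% of €6182 = €927.30. Adding that to €3420.35 gives €4347.65, past the €4200 cap; patient pays only €4200 − €3420.35 = €779.65.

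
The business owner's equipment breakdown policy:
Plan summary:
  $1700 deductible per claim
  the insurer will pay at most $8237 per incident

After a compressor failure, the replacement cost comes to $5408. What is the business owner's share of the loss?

Less the $1700 deductible: $5408 − $1700 = $3708.
$3708 is within the $8237 limit, so the insurer pays $3708.
The business owner bears the rest of the original loss: $5408 − $3708 = $1700.

$1700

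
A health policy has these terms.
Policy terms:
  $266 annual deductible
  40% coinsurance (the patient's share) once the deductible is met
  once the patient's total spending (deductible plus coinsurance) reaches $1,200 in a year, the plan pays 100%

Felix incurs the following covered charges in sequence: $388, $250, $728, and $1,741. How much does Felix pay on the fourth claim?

$494

#1 ($388): $266 to deductible, leaving $122; coinsurance $122 × 40% = $48.80. Patient owes $314.80 (running OOP $314.80).
#2 ($250): 40% coinsurance on $250 = $100. Patient pays $100; OOP now $414.80.
#3 ($728): 40% coinsurance on $728 = $291.20. Patient owes $291.20 (running OOP $706).
#4 ($1,741): deductible already satisfied, so patient's share is 40% × $1,741 = $696.40. Adding that to $706 gives $1,402.40, past the $1,200 cap; patient pays only $1,200 − $706 = $494.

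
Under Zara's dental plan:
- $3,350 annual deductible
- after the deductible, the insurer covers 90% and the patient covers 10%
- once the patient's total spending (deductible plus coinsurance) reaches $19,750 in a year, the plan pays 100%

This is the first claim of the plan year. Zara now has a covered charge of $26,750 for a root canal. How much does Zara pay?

Deductible not yet touched, so the first $3,350 of the bill goes to the deductible.
After the $3,350 deductible portion, $26,750 − $3,350 = $23,400 is subject to coinsurance.
Coinsurance: $23,400 × 10% = $2,340.
That puts the patient's cost at $3,350 + $2,340 = $5,690 before any cap.
Year-to-date out-of-pocket becomes $0 + $5,690 = $5,690, still under the $19,750 maximum, so no cap applies.

$5,690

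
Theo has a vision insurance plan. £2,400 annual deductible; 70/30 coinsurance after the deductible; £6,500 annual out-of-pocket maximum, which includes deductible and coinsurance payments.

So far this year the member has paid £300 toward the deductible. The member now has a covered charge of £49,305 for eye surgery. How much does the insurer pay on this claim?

£43,105

£300 of the £2,400 deductible is already met, leaving £2,100.
The remaining £47,205 (= £49,305 − £2,100) moves to coinsurance.
Member's 30% share of £47,205 is £14,161.50.
So the member owes £2,100 + £14,161.50 = £16,261.50 before any cap.
Adding £16,261.50 to the £300 already spent would give £16,561.50, which exceeds the £6,500 cap; the member pays just £6,500 − £300 = £6,200.
The insurer covers the remainder: £49,305 − £6,200 = £43,105.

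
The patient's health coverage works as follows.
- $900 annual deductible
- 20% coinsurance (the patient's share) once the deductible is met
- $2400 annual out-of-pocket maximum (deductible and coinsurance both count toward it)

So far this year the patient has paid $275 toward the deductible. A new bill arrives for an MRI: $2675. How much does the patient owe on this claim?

$1035

Remaining deductible: $900 − $275 = $625.
The remaining $2050 (= $2675 − $625) moves to coinsurance.
Coinsurance: $2050 × 20% = $410.
So the patient owes $625 + $410 = $1035 before any cap.
Year-to-date out-of-pocket becomes $275 + $1035 = $1310, still under the $2400 maximum, so no cap applies.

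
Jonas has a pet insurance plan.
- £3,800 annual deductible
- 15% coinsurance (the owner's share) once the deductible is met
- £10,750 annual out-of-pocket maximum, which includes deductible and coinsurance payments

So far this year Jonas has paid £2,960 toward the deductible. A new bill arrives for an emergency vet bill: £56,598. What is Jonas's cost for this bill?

£7,790

£2,960 of the £3,800 deductible is already met, leaving £840.
That leaves £56,598 − £840 = £55,758 for coinsurance.
Owner's 15% share of £55,758 is £8,363.70.
That puts the owner's cost at £840 + £8,363.70 = £9,203.70 before any cap.
Year-to-date out-of-pocket would reach £2,960 + £9,203.70 = £12,163.70, above the £10,750 maximum, so the owner pays only £10,750 − £2,960 = £7,790.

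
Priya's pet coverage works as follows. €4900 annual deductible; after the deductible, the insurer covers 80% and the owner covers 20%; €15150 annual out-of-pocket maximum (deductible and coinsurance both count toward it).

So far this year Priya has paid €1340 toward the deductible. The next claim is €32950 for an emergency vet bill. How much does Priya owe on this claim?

€1340 of the €4900 deductible is already met, leaving €3560.
That leaves €32950 − €3560 = €29390 for coinsurance.
20% of €29390 = €5878 falls to the owner.
So the owner owes €3560 + €5878 = €9438 before any cap.
Total out-of-pocket so far would be €1340 + €9438 = €10778, below the €15150 cap — no reduction.

€9438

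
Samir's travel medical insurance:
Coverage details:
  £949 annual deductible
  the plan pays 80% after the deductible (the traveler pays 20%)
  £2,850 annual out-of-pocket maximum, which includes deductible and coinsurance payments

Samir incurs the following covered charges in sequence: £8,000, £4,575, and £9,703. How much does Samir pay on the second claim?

£490.80

Bill 1, £8,000: £949 to deductible, leaving £7,051; 20% of £7,051 = £1,410.20. Traveler pays £2,359.20; OOP now £2,359.20.
Bill 2, £4,575: deductible already satisfied, so traveler's share is 20% × £4,575 = £915. OOP would hit £3,274.20 > £2,850, so the cap limits the traveler to £2,850 − £2,359.20 = £490.80.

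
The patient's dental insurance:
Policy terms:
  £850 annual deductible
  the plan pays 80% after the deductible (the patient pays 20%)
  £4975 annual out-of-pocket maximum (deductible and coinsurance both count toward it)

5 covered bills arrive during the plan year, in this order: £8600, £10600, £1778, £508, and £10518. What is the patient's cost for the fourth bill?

Claim 1 (£8600): £850 finishes the deductible; £7750 goes to coinsurance; patient's 20% is £1550. Patient owes £2400 (running OOP £2400).
Claim 2 (£10600): deductible already satisfied, so patient's share is 20% × £10600 = £2120. Patient owes £2120 (running OOP £4520).
Claim 3 (£1778): deductible met; 20% of £1778 = £355.60. Patient owes £355.60 (running OOP £4875.60).
Claim 4 (£508): deductible already satisfied, so patient's share is 20% × £508 = £101.60. OOP would hit £4977.20 > £4975, so the cap limits the patient to £4975 − £4875.60 = £99.40.

£99.40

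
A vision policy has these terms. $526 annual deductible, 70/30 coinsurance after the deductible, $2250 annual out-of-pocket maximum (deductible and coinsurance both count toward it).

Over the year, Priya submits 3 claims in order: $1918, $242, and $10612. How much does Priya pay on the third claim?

#1 ($1918): $526 to deductible, leaving $1392; member's 30% is $417.60. Member owes $943.60 (running OOP $943.60).
#2 ($242): deductible met; 30% of $242 = $72.60. Member owes $72.60 (running OOP $1016.20).
#3 ($10612): 30% coinsurance on $10612 = $3183.60. That would push OOP to $4199.80, over the $2250 cap, so member pays $2250 − $1016.20 = $1233.80.

$1233.80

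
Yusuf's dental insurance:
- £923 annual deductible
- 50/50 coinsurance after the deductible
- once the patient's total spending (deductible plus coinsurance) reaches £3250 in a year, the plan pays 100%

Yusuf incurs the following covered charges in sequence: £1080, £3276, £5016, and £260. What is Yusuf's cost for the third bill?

£610.50

Claim 1 (£1080): £923 finishes the deductible; £157 goes to coinsurance; coinsurance £157 × 50% = £78.50. Patient owes £1001.50 (running OOP £1001.50).
Claim 2 (£3276): deductible met; 50% of £3276 = £1638. Patient pays £1638; OOP now £2639.50.
Claim 3 (£5016): 50% coinsurance on £5016 = £2508. OOP would hit £5147.50 > £3250, so the cap limits the patient to £3250 − £2639.50 = £610.50.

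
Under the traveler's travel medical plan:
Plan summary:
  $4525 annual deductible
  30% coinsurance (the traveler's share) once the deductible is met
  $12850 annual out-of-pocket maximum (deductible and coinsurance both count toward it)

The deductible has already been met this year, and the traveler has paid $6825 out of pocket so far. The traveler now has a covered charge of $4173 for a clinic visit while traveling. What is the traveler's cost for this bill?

With the deductible met, the entire $4173 is subject to coinsurance.
30% of $4173 = $1251.90 falls to the traveler.
Cumulative spending $6825 + $1251.90 = $8076.90 stays under the $12850 maximum.

$1251.90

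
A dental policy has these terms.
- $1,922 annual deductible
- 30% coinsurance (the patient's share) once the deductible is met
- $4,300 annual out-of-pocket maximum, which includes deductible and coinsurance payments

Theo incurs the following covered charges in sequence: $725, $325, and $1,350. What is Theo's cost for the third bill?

$1,015.40

Claim 1 — $725: all of it applies to the deductible. Patient pays $725; OOP now $725.
Claim 2 — $325: all of it applies to the deductible. Patient owes $325 (running OOP $1,050).
Claim 3 — $1,350: $872 to deductible, leaving $478; 30% of $478 = $143.40. Patient owes $1,015.40 (running OOP $2,065.40).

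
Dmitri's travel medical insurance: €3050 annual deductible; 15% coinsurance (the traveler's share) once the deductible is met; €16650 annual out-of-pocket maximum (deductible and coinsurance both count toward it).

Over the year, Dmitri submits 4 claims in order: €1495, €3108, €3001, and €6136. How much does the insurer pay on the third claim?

Claim 1 — €1495: entire amount goes to the deductible. Traveler pays €1495; OOP now €1495. Insurer: €1495 − €1495 = €0.
Claim 2 — €3108: €1555 finishes the deductible; €1553 goes to coinsurance; traveler's 15% is €232.95. Traveler owes €1787.95 (running OOP €3282.95). Insurer: €3108 − €1787.95 = €1320.05.
Claim 3 — €3001: deductible met; 15% of €3001 = €450.15. Cost to traveler: €450.15. OOP to date €3733.10. Insurer: €3001 − €450.15 = €2550.85.

€2550.85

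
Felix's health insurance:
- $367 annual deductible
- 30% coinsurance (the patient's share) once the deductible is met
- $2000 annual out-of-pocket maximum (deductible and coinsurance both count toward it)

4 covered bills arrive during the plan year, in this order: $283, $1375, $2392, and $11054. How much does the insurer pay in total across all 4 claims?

$13104

#1 ($283): fully absorbed by the deductible. Patient pays $283; OOP now $283. Insurer: $283 − $283 = $0.
#2 ($1375): deductible takes $84, $1291 remains; coinsurance $1291 × 30% = $387.30. Patient owes $471.30 (running OOP $754.30). Plan pays $1375 − $471.30 = $903.70.
#3 ($2392): deductible already satisfied, so patient's share is 30% × $2392 = $717.60. Patient owes $717.60 (running OOP $1471.90). Insurer: $2392 − $717.60 = $1674.40.
#4 ($11054): deductible already satisfied, so patient's share is 30% × $11054 = $3316.20. That would push OOP to $4788.10, over the $2000 cap, so patient pays $2000 − $1471.90 = $528.10. Insurer: $11054 − $528.10 = $10525.90.
Insurer total: $0 + $903.70 + $1674.40 + $10525.90 = $13104.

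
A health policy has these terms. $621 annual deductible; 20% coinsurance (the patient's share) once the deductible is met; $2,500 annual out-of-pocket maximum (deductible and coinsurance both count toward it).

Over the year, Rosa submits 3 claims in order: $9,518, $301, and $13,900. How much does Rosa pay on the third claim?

$39.40

#1 ($9,518): $621 to deductible, leaving $8,897; patient's 20% is $1,779.40. Patient pays $2,400.40; OOP now $2,400.40.
#2 ($301): deductible met; 20% of $301 = $60.20. Patient owes $60.20 (running OOP $2,460.60).
#3 ($13,900): deductible met; 20% of $13,900 = $2,780. OOP would hit $5,240.60 > $2,500, so the cap limits the patient to $2,500 − $2,460.60 = $39.40.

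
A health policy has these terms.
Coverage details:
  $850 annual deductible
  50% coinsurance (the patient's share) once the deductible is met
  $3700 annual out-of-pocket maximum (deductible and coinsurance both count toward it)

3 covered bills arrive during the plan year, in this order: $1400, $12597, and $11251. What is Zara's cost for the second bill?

$2575

Bill 1, $1400: $850 finishes the deductible; $550 goes to coinsurance; coinsurance $550 × 50% = $275. Patient pays $1125; OOP now $1125.
Bill 2, $12597: 50% coinsurance on $12597 = $6298.50. OOP would hit $7423.50 > $3700, so the cap limits the patient to $3700 − $1125 = $2575.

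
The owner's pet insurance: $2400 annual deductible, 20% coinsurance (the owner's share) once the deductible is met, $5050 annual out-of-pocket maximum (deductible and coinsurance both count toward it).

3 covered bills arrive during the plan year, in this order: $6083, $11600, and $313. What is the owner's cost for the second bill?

#1 ($6083): $2400 finishes the deductible; $3683 goes to coinsurance; 20% of $3683 = $736.60. Cost to owner: $3136.60. OOP to date $3136.60.
#2 ($11600): 20% coinsurance on $11600 = $2320. Adding that to $3136.60 gives $5456.60, past the $5050 cap; owner pays only $5050 − $3136.60 = $1913.40.

$1913.40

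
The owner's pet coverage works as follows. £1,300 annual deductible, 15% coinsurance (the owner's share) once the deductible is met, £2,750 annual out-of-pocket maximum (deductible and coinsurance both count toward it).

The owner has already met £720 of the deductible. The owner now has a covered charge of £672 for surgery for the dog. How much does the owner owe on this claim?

Deductible still to meet: £1,300 − £720 = £580.
After the £580 deductible portion, £672 − £580 = £92 is subject to coinsurance.
Owner's 15% share of £92 is £13.80.
That puts the owner's cost at £580 + £13.80 = £593.80 before any cap.
Cumulative spending £720 + £593.80 = £1,313.80 stays under the £2,750 maximum.

£593.80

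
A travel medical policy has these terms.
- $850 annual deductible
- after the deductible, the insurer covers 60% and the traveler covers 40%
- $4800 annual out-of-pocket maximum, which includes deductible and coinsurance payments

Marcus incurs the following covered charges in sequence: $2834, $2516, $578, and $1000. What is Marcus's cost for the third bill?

$231.20

Bill 1, $2834: $850 to deductible, leaving $1984; coinsurance $1984 × 40% = $793.60. Traveler pays $1643.60; OOP now $1643.60.
Bill 2, $2516: deductible already satisfied, so traveler's share is 40% × $2516 = $1006.40. Cost to traveler: $1006.40. OOP to date $2650.
Bill 3, $578: 40% coinsurance on $578 = $231.20. Cost to traveler: $231.20. OOP to date $2881.20.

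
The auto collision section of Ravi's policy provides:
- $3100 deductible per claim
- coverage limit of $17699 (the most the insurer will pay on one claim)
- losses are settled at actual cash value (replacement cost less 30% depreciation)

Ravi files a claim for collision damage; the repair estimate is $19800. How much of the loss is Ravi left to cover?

Actual cash value after 30% depreciation: $19800 × 70% = $13860.
After the deductible, $13860 − $3100 = $10760 remains.
$10760 is within the $17699 limit, so the insurer pays $10760.
The driver bears the rest of the original loss: $19800 − $10760 = $9040.

$9040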